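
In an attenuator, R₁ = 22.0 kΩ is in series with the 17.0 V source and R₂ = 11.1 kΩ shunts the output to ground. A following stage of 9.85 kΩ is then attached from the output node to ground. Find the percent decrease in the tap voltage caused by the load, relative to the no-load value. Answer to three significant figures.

42.8 %

Unloaded V = 17.0 × 11.1/33.10 = 5.701 V.
Loaded: R₂‖R_L = 5.219 kΩ, giving V = 17.0 × 5.219/27.22 = 3.260 V.
Drop = (5.701 − 3.260) / 5.701 = 42.8 %.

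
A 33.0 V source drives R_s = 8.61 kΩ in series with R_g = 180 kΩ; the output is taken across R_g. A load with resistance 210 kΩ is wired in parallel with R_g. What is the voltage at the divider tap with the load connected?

V_out ≈ 30.3 V

The load sits in parallel with R_g: R_g‖R_L = (180 × 210) / (180 + 210) = 96.92 kΩ.
V_out = 33.0 × 96.92 / (8.61 + 96.92) = 33.0 × 96.92/105.5 = 30.3 V.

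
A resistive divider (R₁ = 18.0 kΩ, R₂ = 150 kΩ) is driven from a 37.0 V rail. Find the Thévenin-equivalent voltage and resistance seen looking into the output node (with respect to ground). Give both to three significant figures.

V_th = 33.0 V, R_th = 16.1 kΩ

V_th is the open-circuit tap voltage: 37.0 × 150/(18.0 + 150) = 33.0 V.
With the supply zeroed, R₁ and R₂ appear in parallel from the tap: R_th = R₁‖R₂ = (18.0 × 150)/168.0 = 16.1 kΩ.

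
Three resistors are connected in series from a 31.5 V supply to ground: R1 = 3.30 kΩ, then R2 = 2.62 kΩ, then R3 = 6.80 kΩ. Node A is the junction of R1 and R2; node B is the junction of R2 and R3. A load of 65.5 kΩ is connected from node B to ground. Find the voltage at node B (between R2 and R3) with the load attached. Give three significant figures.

At node B, R3 is in parallel with the load: R3‖R_L = 6.160 kΩ.
Below node A the resistance is R2 + (R3‖R_L) = 8.780 kΩ, so V_A = 31.5 × 8.780/12.08 = 22.90 V.
Then V_B = V_A × (R3‖R_L)/(R2 + R3‖R_L) = 22.90 × 6.160/8.780 = 16.1 V.

V ≈ 16.1 V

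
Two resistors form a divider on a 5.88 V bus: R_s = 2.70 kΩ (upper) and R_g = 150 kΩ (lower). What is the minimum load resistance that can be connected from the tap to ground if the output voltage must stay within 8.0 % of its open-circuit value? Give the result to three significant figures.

R_L(min) ≈ 30.5 kΩ

Output resistance R_th = R_s‖R_g = (2.70 × 150)/152.7 = 2.652 kΩ.
The fractional drop is R_th/(R_th + R_L); requiring this ≤ 0.0800 gives R_L ≥ R_th(1/0.0800 − 1) = 2.652 × 11.50 = 30.5 kΩ.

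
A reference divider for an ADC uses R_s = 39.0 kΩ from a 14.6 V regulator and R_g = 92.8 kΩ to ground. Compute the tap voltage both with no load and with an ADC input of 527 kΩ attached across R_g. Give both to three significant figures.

Unloaded: 10.3 V; loaded: 9.77 V

Open-circuit: V = 14.6 × 92.8/(39.0 + 92.8) = 10.3 V.
With the load, R_g becomes R_g‖R_L = 78.91 kΩ, so V = 14.6 × 78.91/117.9 = 9.77 V.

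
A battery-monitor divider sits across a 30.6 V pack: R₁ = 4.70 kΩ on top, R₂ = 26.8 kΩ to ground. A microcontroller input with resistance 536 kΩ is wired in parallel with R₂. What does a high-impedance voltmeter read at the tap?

V_out ≈ 25.8 V

The load sits in parallel with R₂: R₂‖R_L = (26.8 × 536) / (26.8 + 536) = 25.52 kΩ.
V_out = 30.6 × 25.52 / (4.70 + 25.52) = 30.6 × 25.52/30.22 = 25.8 V.
(Unloaded it would have been 26.0 V.)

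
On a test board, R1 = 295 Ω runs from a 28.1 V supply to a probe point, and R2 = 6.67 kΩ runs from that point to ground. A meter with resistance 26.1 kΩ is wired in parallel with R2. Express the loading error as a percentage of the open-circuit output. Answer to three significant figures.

The divider's output (Thévenin) resistance is R1‖R2 = 282.5 Ω.
Fractional drop under load = R_th/(R_th + R_L) = 282.5 / (282.5 + 26100) = 0.01071.
So the output falls by 1.07 %.

1.07 %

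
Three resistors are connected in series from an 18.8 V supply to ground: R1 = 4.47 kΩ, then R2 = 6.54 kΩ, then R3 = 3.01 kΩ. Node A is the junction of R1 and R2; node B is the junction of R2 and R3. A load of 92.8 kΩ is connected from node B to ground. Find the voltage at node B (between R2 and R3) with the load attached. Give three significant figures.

V ≈ 3.94 V

At node B, R3 is in parallel with the load: R3‖R_L = 2.915 kΩ.
Below node A the resistance is R2 + (R3‖R_L) = 9.455 kΩ, so V_A = 18.8 × 9.455/13.93 = 12.77 V.
Then V_B = V_A × (R3‖R_L)/(R2 + R3‖R_L) = 12.77 × 2.915/9.455 = 3.94 V.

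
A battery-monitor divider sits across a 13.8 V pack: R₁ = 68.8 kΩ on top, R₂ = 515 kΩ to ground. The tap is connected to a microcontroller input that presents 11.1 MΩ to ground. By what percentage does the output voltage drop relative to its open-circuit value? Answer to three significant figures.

0.544 %

The divider's output (Thévenin) resistance is R₁‖R₂ = 60.69 kΩ.
Fractional drop under load = R_th/(R_th + R_L) = 60.69 / (60.69 + 11100) = 0.005438.
So the output falls by 0.544 %.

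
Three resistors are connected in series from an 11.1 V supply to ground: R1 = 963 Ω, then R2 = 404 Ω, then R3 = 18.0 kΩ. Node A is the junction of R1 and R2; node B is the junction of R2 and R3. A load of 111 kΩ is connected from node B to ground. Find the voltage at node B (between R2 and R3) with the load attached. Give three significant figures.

At node B, R3 is in parallel with the load: R3‖R_L = 15490 Ω.
Below node A the resistance is R2 + (R3‖R_L) = 15890 Ω, so V_A = 11.1 × 15890/16860 = 10.47 V.
Then V_B = V_A × (R3‖R_L)/(R2 + R3‖R_L) = 10.47 × 15490/15890 = 10.2 V.

V ≈ 10.2 V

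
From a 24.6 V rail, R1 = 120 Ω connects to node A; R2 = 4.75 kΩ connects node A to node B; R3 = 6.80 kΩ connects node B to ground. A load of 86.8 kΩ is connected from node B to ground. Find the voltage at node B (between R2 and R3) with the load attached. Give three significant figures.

V ≈ 13.9 V

At node B, R3 is in parallel with the load: R3‖R_L = 6306 Ω.
Below node A the resistance is R2 + (R3‖R_L) = 11060 Ω, so V_A = 24.6 × 11060/11180 = 24.34 V.
Then V_B = V_A × (R3‖R_L)/(R2 + R3‖R_L) = 24.34 × 6306/11060 = 13.9 V.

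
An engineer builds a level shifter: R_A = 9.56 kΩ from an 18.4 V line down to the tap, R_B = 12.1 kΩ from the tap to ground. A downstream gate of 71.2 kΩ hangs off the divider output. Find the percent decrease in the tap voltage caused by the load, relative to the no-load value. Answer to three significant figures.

6.98 %

The divider's output (Thévenin) resistance is R_A‖R_B = 5.341 kΩ.
Fractional drop under load = R_th/(R_th + R_L) = 5.341 / (5.341 + 71.2) = 0.06977.
So the output falls by 6.98 %.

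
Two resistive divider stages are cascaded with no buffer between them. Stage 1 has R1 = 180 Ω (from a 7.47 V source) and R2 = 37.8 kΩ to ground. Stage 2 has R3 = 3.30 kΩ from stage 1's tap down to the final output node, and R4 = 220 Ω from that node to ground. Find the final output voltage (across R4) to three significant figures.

Stage 2 presents R3+R4 = 3520 Ω as a load on stage 1's tap.
Stage 1's lower leg becomes R2‖(R3+R4) = 3220 Ω, so V_mid = 7.47 × 3220/3400 = 7.075 V.
Stage 2 is itself unloaded: V_out = V_mid × R4/(R3+R4) = 7.075 × 220/3520 = 0.442 V.

V_out ≈ 0.442 V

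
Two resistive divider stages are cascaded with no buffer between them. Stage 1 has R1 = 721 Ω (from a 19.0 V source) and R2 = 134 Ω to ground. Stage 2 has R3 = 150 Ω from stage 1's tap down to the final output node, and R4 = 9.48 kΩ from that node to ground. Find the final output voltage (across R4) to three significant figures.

V_out ≈ 2.90 V

Stage 2 presents R3+R4 = 9630 Ω as a load on stage 1's tap.
Stage 1's lower leg becomes R2‖(R3+R4) = 132.2 Ω, so V_mid = 19.0 × 132.2/853.2 = 2.943 V.
Stage 2 is itself unloaded: V_out = V_mid × R4/(R3+R4) = 2.943 × 9480/9630 = 2.90 V.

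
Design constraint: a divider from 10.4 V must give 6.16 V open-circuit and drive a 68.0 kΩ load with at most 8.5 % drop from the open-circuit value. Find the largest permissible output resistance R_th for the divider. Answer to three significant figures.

Loading drop = R_th/(R_th + R_L) ≤ 0.0850, so R_th ≤ R_L · ε/(1−ε) = 68.0 kΩ × 0.0850/0.9150 = 6.32 kΩ.
(Any R1, R2 with R2/(R1+R2) = 0.592 and R1‖R2 ≤ 6.32 kΩ will meet the spec.)

R_th ≤ 6.32 kΩ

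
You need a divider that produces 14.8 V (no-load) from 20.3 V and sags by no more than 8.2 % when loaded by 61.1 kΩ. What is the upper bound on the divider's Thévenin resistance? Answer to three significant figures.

Loading drop = R_th/(R_th + R_L) ≤ 0.0820, so R_th ≤ R_L · ε/(1−ε) = 61.1 kΩ × 0.0820/0.9180 = 5.46 kΩ.

R_th ≤ 5.46 kΩ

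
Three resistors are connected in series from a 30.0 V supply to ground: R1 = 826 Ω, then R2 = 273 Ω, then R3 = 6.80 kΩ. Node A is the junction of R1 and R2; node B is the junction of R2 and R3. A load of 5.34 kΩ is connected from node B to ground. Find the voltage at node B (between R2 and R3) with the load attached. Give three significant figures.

V ≈ 21.9 V

At node B, R3 is in parallel with the load: R3‖R_L = 2991 Ω.
Below node A the resistance is R2 + (R3‖R_L) = 3264 Ω, so V_A = 30.0 × 3264/4090 = 23.94 V.
Then V_B = V_A × (R3‖R_L)/(R2 + R3‖R_L) = 23.94 × 2991/3264 = 21.9 V.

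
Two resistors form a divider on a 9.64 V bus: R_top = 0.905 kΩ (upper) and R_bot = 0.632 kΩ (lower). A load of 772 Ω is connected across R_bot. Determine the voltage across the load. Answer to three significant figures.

The load sits in parallel with R_bot: R_bot‖R_L = (632 × 772) / (632 + 772) = 347.5 Ω.
V_out = 9.64 × 347.5 / (905 + 347.5) = 9.64 × 347.5/1253 = 2.67 V.

V_out ≈ 2.67 V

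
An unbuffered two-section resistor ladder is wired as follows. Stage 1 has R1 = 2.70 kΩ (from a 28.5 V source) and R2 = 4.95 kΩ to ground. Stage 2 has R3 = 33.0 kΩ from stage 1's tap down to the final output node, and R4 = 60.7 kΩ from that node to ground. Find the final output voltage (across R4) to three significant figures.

Stage 2 presents R3+R4 = 93.70 kΩ as a load on stage 1's tap.
Stage 1's lower leg becomes R2‖(R3+R4) = 4.702 kΩ, so V_mid = 28.5 × 4.702/7.402 = 18.10 V.
Stage 2 is itself unloaded: V_out = V_mid × R4/(R3+R4) = 18.10 × 60.7/93.70 = 11.7 V.

V_out ≈ 11.7 V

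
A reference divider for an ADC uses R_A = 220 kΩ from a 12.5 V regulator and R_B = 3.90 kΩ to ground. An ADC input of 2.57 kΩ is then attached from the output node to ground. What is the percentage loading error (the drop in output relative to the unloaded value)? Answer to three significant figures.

59.9 %

The divider's output (Thévenin) resistance is R_A‖R_B = 3.832 kΩ.
Fractional drop under load = R_th/(R_th + R_L) = 3.832 / (3.832 + 2.57) = 0.5986.
So the output falls by 59.9 %.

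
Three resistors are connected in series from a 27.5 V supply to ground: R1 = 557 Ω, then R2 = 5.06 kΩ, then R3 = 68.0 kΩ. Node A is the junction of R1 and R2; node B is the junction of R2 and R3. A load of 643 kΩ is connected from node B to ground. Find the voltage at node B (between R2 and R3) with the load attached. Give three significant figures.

At node B, R3 is in parallel with the load: R3‖R_L = 61500 Ω.
Below node A the resistance is R2 + (R3‖R_L) = 66560 Ω, so V_A = 27.5 × 66560/67110 = 27.27 V.
Then V_B = V_A × (R3‖R_L)/(R2 + R3‖R_L) = 27.27 × 61500/66560 = 25.2 V.

V ≈ 25.2 V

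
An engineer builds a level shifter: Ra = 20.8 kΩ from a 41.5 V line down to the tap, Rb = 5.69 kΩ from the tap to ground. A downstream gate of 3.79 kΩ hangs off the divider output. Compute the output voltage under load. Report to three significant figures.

V_out ≈ 4.09 V

The load sits in parallel with Rb: Rb‖R_L = (5.69 × 3.79) / (5.69 + 3.79) = 2.275 kΩ.
V_out = 41.5 × 2.275 / (20.8 + 2.275) = 41.5 × 2.275/23.07 = 4.09 V.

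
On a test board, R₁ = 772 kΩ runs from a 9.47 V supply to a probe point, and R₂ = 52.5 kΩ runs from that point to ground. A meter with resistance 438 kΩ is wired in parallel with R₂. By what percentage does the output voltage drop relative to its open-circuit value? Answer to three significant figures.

Unloaded V = 9.47 × 52.5/824.5 = 0.60300 V.
Loaded: R₂‖R_L = 46.88 kΩ, giving V = 9.47 × 46.88/818.9 = 0.54216 V.
Drop = (0.60300 − 0.54216) / 0.60300 = 10.1 %.

10.1 %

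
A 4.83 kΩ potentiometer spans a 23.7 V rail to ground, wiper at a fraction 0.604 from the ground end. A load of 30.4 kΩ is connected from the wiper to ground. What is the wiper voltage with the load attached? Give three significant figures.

V ≈ 13.8 V

The wiper splits the pot into (1−α)R = 1.913 kΩ above and αR = 2.917 kΩ below.
Lower section ‖ load = 2.662 kΩ.
V_wiper = 23.7 × 2.662/(1.913 + 2.662) = 13.8 V.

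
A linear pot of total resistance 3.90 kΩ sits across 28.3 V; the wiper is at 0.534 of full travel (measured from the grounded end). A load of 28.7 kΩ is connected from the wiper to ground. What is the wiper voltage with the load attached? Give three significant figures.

V ≈ 14.6 V

The wiper splits the pot into (1−α)R = 1.817 kΩ above and αR = 2.083 kΩ below.
Lower section ‖ load = 1.942 kΩ.
V_wiper = 28.3 × 1.942/(1.817 + 1.942) = 14.6 V.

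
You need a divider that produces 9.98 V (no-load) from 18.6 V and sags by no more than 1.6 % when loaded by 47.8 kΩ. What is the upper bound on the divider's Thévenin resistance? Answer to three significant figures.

Loading drop = R_th/(R_th + R_L) ≤ 0.0160, so R_th ≤ R_L · ε/(1−ε) = 47.8 kΩ × 0.0160/0.9840 = 777 Ω.
(Any R1, R2 with R2/(R1+R2) = 0.537 and R1‖R2 ≤ 777 Ω will meet the spec.)

R_th ≤ 777 Ω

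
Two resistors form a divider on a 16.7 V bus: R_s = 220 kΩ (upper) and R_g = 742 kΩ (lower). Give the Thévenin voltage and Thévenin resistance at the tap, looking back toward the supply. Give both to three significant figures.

V_th is the open-circuit tap voltage: 16.7 × 742/(220 + 742) = 12.9 V.
With the supply zeroed, R_s and R_g appear in parallel from the tap: R_th = R_s‖R_g = (220 × 742)/962.0 = 170 kΩ.

V_th = 12.9 V, R_th = 170 kΩ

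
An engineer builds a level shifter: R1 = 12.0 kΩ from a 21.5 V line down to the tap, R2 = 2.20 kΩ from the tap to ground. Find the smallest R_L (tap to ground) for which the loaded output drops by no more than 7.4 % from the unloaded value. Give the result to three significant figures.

R_L(min) ≈ 23.3 kΩ

Output resistance R_th = R1‖R2 = (12.0 × 2.20)/14.20 = 1.859 kΩ.
The fractional drop is R_th/(R_th + R_L); requiring this ≤ 0.0740 gives R_L ≥ R_th(1/0.0740 − 1) = 1.859 × 12.51 = 23.3 kΩ.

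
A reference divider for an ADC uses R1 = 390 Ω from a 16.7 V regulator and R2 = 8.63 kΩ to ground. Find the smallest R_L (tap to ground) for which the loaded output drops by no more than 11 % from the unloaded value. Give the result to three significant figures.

R_L(min) ≈ 3.02 kΩ

Output resistance R_th = R1‖R2 = (390 × 8630)/9020 = 373.1 Ω.
The fractional drop is R_th/(R_th + R_L); requiring this ≤ 0.110 gives R_L ≥ R_th(1/0.110 − 1) = 373.1 × 8.091 = 3.02 kΩ.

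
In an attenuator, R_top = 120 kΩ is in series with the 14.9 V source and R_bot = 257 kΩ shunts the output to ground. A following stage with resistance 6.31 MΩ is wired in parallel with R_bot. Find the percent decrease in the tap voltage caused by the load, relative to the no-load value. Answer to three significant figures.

1.28 %

The divider's output (Thévenin) resistance is R_top‖R_bot = 81.80 kΩ.
Fractional drop under load = R_th/(R_th + R_L) = 81.80 / (81.80 + 6310) = 0.01280.
So the output falls by 1.28 %.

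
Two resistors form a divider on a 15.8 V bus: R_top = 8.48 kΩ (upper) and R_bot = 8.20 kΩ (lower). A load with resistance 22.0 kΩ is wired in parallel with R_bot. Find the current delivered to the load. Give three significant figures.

I_L ≈ 0.297 mA

R_bot‖R_L = 5.974 kΩ; V_out = 15.8 × 5.974/14.45 = 6.530 V.
I_L = V_out / R_L = 6.530 / 22.0 kΩ = 0.297 mA.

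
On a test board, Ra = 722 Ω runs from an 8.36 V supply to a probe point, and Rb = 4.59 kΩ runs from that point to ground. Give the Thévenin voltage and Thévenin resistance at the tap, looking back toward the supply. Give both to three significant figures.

V_th = 7.22 V, R_th = 624 Ω

V_th is the open-circuit tap voltage: 8.36 × 4590/(722 + 4590) = 7.22 V.
With the supply zeroed, Ra and Rb appear in parallel from the tap: R_th = Ra‖Rb = (722 × 4590)/5312 = 624 Ω.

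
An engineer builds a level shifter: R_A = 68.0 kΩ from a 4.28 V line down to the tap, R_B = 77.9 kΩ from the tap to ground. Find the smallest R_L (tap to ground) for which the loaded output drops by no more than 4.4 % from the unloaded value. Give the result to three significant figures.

Output resistance R_th = R_A‖R_B = (68.0 × 77.9)/145.9 = 36.31 kΩ.
The fractional drop is R_th/(R_th + R_L); requiring this ≤ 0.0440 gives R_L ≥ R_th(1/0.0440 − 1) = 36.31 × 21.73 = 789 kΩ.

R_L(min) ≈ 789 kΩ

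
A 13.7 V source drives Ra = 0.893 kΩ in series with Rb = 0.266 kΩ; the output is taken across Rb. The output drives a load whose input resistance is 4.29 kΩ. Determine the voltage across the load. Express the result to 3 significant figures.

V_out ≈ 3.00 V

The load sits in parallel with Rb: Rb‖R_L = (266 × 4290) / (266 + 4290) = 250.5 Ω.
V_out = 13.7 × 250.5 / (893 + 250.5) = 13.7 × 250.5/1143 = 3.00 V.
(Unloaded it would have been 3.14 V.)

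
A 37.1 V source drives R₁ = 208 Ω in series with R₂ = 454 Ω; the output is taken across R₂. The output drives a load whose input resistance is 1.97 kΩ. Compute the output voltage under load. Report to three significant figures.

The load sits in parallel with R₂: R₂‖R_L = (454 × 1970) / (454 + 1970) = 369.0 Ω.
V_out = 37.1 × 369.0 / (208 + 369.0) = 37.1 × 369.0/577.0 = 23.7 V.

V_out ≈ 23.7 V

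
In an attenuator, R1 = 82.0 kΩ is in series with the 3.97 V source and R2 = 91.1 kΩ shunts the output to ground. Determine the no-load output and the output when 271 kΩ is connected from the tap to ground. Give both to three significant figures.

Unloaded: 2.09 V; loaded: 1.80 V

Open-circuit: V = 3.97 × 91.1/(82.0 + 91.1) = 2.09 V.
With the load, R2 becomes R2‖R_L = 68.18 kΩ, so V = 3.97 × 68.18/150.2 = 1.80 V.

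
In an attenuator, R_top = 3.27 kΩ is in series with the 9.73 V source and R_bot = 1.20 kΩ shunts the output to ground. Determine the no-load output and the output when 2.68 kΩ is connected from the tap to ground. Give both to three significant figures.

Unloaded: 2.61 V; loaded: 1.97 V

Open-circuit: V = 9.73 × 1.20/(3.27 + 1.20) = 2.61 V.
With the load, R_bot becomes R_bot‖R_L = 0.8289 kΩ, so V = 9.73 × 0.8289/4.099 = 1.97 V.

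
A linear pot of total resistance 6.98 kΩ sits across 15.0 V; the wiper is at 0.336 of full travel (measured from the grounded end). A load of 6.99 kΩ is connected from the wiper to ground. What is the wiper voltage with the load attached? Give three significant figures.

The wiper splits the pot into (1−α)R = 4.635 kΩ above and αR = 2.345 kΩ below.
Lower section ‖ load = 1.756 kΩ.
V_wiper = 15.0 × 1.756/(4.635 + 1.756) = 4.12 V.

V ≈ 4.12 V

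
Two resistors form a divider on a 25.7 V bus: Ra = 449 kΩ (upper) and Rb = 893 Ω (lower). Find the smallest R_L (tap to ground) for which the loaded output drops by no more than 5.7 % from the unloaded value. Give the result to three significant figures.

R_L(min) ≈ 14.7 kΩ

Output resistance R_th = Ra‖Rb = (449000 × 893)/449900 = 891.2 Ω.
The fractional drop is R_th/(R_th + R_L); requiring this ≤ 0.0570 gives R_L ≥ R_th(1/0.0570 − 1) = 891.2 × 16.54 = 14.7 kΩ.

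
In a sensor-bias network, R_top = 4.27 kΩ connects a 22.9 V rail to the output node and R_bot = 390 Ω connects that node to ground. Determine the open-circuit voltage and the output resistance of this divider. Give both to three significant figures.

V_th is the open-circuit tap voltage: 22.9 × 390/(4270 + 390) = 1.92 V.
With the supply zeroed, R_top and R_bot appear in parallel from the tap: R_th = R_top‖R_bot = (4270 × 390)/4660 = 357 Ω.

V_th = 1.92 V, R_th = 357 Ω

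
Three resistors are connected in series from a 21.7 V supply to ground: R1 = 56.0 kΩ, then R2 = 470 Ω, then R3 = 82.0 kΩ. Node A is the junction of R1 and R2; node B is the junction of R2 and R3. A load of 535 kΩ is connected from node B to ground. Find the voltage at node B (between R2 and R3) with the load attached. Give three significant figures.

At node B, R3 is in parallel with the load: R3‖R_L = 71100 Ω.
Below node A the resistance is R2 + (R3‖R_L) = 71570 Ω, so V_A = 21.7 × 71570/127600 = 12.17 V.
Then V_B = V_A × (R3‖R_L)/(R2 + R3‖R_L) = 12.17 × 71100/71570 = 12.1 V.

V ≈ 12.1 V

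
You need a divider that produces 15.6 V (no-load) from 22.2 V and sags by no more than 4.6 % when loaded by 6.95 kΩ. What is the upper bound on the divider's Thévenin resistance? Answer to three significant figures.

Loading drop = R_th/(R_th + R_L) ≤ 0.0460, so R_th ≤ R_L · ε/(1−ε) = 6.95 kΩ × 0.0460/0.9540 = 335 Ω.

R_th ≤ 335 Ω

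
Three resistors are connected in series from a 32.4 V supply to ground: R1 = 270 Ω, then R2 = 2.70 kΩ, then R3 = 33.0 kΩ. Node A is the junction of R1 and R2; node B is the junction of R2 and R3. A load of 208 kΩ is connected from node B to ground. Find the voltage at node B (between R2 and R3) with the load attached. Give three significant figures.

At node B, R3 is in parallel with the load: R3‖R_L = 28480 Ω.
Below node A the resistance is R2 + (R3‖R_L) = 31180 Ω, so V_A = 32.4 × 31180/31450 = 32.12 V.
Then V_B = V_A × (R3‖R_L)/(R2 + R3‖R_L) = 32.12 × 28480/31180 = 29.3 V.

V ≈ 29.3 V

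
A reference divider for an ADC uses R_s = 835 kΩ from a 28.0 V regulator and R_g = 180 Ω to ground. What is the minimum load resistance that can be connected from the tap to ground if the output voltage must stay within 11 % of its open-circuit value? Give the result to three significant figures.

Output resistance R_th = R_s‖R_g = (835000 × 180)/835200 = 180.0 Ω.
The fractional drop is R_th/(R_th + R_L); requiring this ≤ 0.110 gives R_L ≥ R_th(1/0.110 − 1) = 180.0 × 8.091 = 1.46 kΩ.

R_L(min) ≈ 1.46 kΩ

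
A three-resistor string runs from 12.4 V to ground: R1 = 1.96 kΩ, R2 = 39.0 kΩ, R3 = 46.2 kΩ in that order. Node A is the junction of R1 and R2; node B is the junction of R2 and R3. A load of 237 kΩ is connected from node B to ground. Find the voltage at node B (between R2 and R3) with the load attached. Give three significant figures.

V ≈ 6.02 V

At node B, R3 is in parallel with the load: R3‖R_L = 38.66 kΩ.
Below node A the resistance is R2 + (R3‖R_L) = 77.66 kΩ, so V_A = 12.4 × 77.66/79.62 = 12.09 V.
Then V_B = V_A × (R3‖R_L)/(R2 + R3‖R_L) = 12.09 × 38.66/77.66 = 6.02 V.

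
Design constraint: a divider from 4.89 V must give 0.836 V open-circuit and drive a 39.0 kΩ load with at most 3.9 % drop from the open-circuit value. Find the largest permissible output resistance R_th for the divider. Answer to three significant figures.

R_th ≤ 1.58 kΩ

Loading drop = R_th/(R_th + R_L) ≤ 0.0390, so R_th ≤ R_L · ε/(1−ε) = 39.0 kΩ × 0.0390/0.9610 = 1.58 kΩ.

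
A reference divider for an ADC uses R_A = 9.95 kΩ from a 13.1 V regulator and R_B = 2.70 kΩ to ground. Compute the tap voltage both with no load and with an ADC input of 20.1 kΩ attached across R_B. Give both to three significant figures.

Open-circuit: V = 13.1 × 2.70/(9.95 + 2.70) = 2.80 V.
With the load, R_B becomes R_B‖R_L = 2.380 kΩ, so V = 13.1 × 2.380/12.33 = 2.53 V.

Unloaded: 2.80 V; loaded: 2.53 V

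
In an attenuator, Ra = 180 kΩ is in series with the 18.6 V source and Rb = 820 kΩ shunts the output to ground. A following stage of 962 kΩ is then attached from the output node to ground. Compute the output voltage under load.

V_out ≈ 13.2 V

The load sits in parallel with Rb: Rb‖R_L = (820 × 962) / (820 + 962) = 442.7 kΩ.
V_out = 18.6 × 442.7 / (180 + 442.7) = 18.6 × 442.7/622.7 = 13.2 V.
(Unloaded it would have been 15.3 V.)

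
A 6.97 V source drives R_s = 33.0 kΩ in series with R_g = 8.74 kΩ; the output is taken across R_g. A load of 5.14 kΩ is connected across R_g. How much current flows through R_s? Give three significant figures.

R_g‖R_L = 3.237 kΩ, so the source sees R_s + R_g‖R_L = 36.24 kΩ.
I = 6.97 V / 36.24 kΩ = 0.192 mA.

I ≈ 0.192 mA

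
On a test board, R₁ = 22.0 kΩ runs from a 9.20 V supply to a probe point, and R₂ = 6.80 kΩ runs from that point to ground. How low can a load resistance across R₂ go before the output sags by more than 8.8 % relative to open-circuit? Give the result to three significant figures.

Output resistance R_th = R₁‖R₂ = (22.0 × 6.80)/28.80 = 5.194 kΩ.
The fractional drop is R_th/(R_th + R_L); requiring this ≤ 0.0880 gives R_L ≥ R_th(1/0.0880 − 1) = 5.194 × 10.36 = 53.8 kΩ.

R_L(min) ≈ 53.8 kΩ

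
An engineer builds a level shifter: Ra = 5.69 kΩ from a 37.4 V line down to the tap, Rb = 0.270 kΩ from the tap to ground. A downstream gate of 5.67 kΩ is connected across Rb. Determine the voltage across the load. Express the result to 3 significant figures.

V_out ≈ 1.62 V

The load sits in parallel with Rb: Rb‖R_L = (270 × 5670) / (270 + 5670) = 257.7 Ω.
V_out = 37.4 × 257.7 / (5690 + 257.7) = 37.4 × 257.7/5948 = 1.62 V.
(Unloaded it would have been 1.69 V.)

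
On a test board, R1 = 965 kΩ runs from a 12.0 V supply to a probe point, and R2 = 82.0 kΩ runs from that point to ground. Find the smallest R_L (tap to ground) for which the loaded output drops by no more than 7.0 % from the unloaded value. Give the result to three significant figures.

R_L(min) ≈ 1.00 MΩ

Output resistance R_th = R1‖R2 = (965 × 82.0)/1047 = 75.58 kΩ.
The fractional drop is R_th/(R_th + R_L); requiring this ≤ 0.0700 gives R_L ≥ R_th(1/0.0700 − 1) = 75.58 × 13.29 = 1.00 MΩ.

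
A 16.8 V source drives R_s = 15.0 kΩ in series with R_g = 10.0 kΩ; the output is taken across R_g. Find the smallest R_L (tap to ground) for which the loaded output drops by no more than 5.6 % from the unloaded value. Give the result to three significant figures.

R_L(min) ≈ 101 kΩ

Output resistance R_th = R_s‖R_g = (15.0 × 10.0)/25.00 = 6.000 kΩ.
The fractional drop is R_th/(R_th + R_L); requiring this ≤ 0.0560 gives R_L ≥ R_th(1/0.0560 − 1) = 6.000 × 16.86 = 101 kΩ.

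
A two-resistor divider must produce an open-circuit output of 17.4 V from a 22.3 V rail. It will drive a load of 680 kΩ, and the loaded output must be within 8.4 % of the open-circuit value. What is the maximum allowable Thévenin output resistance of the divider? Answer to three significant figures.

Loading drop = R_th/(R_th + R_L) ≤ 0.0840, so R_th ≤ R_L · ε/(1−ε) = 680 kΩ × 0.0840/0.9160 = 62.4 kΩ.
(Any R1, R2 with R2/(R1+R2) = 0.780 and R1‖R2 ≤ 62.4 kΩ will meet the spec.)

R_th ≤ 62.4 kΩ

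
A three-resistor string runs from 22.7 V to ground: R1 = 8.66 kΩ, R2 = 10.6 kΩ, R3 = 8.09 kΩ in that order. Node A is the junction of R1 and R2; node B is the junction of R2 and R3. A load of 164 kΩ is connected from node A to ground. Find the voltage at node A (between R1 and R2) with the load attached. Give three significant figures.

Below node A the series string R2+R3 = 18.69 kΩ sits in parallel with the 164 kΩ load: 16.78 kΩ.
V_A = 22.7 × 16.78/(8.66 + 16.78) = 15.0 V.

V ≈ 15.0 V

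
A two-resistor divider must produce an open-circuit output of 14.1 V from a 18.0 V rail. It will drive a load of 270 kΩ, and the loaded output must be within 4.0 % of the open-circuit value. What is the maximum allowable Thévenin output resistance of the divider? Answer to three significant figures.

Loading drop = R_th/(R_th + R_L) ≤ 0.0400, so R_th ≤ R_L · ε/(1−ε) = 270 kΩ × 0.0400/0.9600 = 11.2 kΩ.

R_th ≤ 11.2 kΩ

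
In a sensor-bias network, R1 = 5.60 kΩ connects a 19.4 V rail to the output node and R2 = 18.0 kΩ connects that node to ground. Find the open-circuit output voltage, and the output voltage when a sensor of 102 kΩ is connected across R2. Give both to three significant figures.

Unloaded: 14.8 V; loaded: 14.2 V

Open-circuit: V = 19.4 × 18.0/(5.60 + 18.0) = 14.8 V.
With the load, R2 becomes R2‖R_L = 15.30 kΩ, so V = 19.4 × 15.30/20.90 = 14.2 V.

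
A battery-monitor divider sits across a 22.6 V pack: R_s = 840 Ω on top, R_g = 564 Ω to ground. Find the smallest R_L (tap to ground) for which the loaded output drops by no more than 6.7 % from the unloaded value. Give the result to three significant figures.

R_L(min) ≈ 4.70 kΩ

Output resistance R_th = R_s‖R_g = (840 × 564)/1404 = 337.4 Ω.
The fractional drop is R_th/(R_th + R_L); requiring this ≤ 0.0670 gives R_L ≥ R_th(1/0.0670 − 1) = 337.4 × 13.93 = 4.70 kΩ.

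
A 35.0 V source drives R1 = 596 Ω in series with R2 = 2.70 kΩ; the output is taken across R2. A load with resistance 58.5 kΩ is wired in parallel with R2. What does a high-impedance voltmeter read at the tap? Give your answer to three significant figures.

The load sits in parallel with R2: R2‖R_L = (2700 × 58500) / (2700 + 58500) = 2581 Ω.
V_out = 35.0 × 2581 / (596 + 2581) = 35.0 × 2581/3177 = 28.4 V.

V_out ≈ 28.4 V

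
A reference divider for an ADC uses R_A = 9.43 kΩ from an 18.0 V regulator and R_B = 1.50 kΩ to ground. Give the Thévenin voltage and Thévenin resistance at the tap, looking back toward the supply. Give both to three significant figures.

V_th is the open-circuit tap voltage: 18.0 × 1.50/(9.43 + 1.50) = 2.47 V.
With the supply zeroed, R_A and R_B appear in parallel from the tap: R_th = R_A‖R_B = (9.43 × 1.50)/10.93 = 1.29 kΩ.

V_th = 2.47 V, R_th = 1.29 kΩ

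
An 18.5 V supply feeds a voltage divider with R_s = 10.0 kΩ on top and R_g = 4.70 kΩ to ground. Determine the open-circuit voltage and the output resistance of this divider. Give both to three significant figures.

V_th = 5.91 V, R_th = 3.20 kΩ

V_th is the open-circuit tap voltage: 18.5 × 4.70/(10.0 + 4.70) = 5.91 V.
With the supply zeroed, R_s and R_g appear in parallel from the tap: R_th = R_s‖R_g = (10.0 × 4.70)/14.70 = 3.20 kΩ.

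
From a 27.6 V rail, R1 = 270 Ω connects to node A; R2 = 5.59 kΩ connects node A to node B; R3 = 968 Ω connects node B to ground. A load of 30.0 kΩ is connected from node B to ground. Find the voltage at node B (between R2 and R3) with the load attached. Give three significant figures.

V ≈ 3.81 V

At node B, R3 is in parallel with the load: R3‖R_L = 937.7 Ω.
Below node A the resistance is R2 + (R3‖R_L) = 6528 Ω, so V_A = 27.6 × 6528/6798 = 26.50 V.
Then V_B = V_A × (R3‖R_L)/(R2 + R3‖R_L) = 26.50 × 937.7/6528 = 3.81 V.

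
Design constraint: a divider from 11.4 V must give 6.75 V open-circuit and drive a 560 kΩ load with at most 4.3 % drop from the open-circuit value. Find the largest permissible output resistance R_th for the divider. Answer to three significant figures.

Loading drop = R_th/(R_th + R_L) ≤ 0.0430, so R_th ≤ R_L · ε/(1−ε) = 560 kΩ × 0.0430/0.9570 = 25.2 kΩ.

R_th ≤ 25.2 kΩ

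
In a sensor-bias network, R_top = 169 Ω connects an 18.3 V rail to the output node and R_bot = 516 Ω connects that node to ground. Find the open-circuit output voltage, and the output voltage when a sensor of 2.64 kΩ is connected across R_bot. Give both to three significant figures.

Unloaded: 13.8 V; loaded: 13.2 V

Open-circuit: V = 18.3 × 516/(169 + 516) = 13.8 V.
With the load, R_bot becomes R_bot‖R_L = 431.6 Ω, so V = 18.3 × 431.6/600.6 = 13.2 V.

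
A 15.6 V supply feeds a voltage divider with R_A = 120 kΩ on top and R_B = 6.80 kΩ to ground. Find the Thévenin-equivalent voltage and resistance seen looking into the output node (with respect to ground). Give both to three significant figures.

V_th is the open-circuit tap voltage: 15.6 × 6.80/(120 + 6.80) = 0.837 V.
With the supply zeroed, R_A and R_B appear in parallel from the tap: R_th = R_A‖R_B = (120 × 6.80)/126.8 = 6.44 kΩ.

V_th = 0.837 V, R_th = 6.44 kΩ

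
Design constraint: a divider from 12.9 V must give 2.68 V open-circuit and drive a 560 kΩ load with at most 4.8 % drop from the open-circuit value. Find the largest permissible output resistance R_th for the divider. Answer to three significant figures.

R_th ≤ 28.2 kΩ

Loading drop = R_th/(R_th + R_L) ≤ 0.0480, so R_th ≤ R_L · ε/(1−ε) = 560 kΩ × 0.0480/0.9520 = 28.2 kΩ.
(Any R1, R2 with R2/(R1+R2) = 0.208 and R1‖R2 ≤ 28.2 kΩ will meet the spec.)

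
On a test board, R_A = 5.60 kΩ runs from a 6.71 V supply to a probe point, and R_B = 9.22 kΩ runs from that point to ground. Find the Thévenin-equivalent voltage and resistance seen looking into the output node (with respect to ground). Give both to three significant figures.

V_th = 4.17 V, R_th = 3.48 kΩ

V_th is the open-circuit tap voltage: 6.71 × 9.22/(5.60 + 9.22) = 4.17 V.
With the supply zeroed, R_A and R_B appear in parallel from the tap: R_th = R_A‖R_B = (5.60 × 9.22)/14.82 = 3.48 kΩ.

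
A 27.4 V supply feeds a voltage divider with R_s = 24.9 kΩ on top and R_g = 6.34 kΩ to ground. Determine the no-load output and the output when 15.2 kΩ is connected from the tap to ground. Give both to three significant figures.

Unloaded: 5.56 V; loaded: 4.17 V

Open-circuit: V = 27.4 × 6.34/(24.9 + 6.34) = 5.56 V.
With the load, R_g becomes R_g‖R_L = 4.474 kΩ, so V = 27.4 × 4.474/29.37 = 4.17 V.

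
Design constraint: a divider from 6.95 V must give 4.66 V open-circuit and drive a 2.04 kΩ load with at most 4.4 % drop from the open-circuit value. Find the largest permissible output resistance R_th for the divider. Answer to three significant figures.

R_th ≤ 93.9 Ω

Loading drop = R_th/(R_th + R_L) ≤ 0.0440, so R_th ≤ R_L · ε/(1−ε) = 2.04 kΩ × 0.0440/0.9560 = 93.9 Ω.
(Any R1, R2 with R2/(R1+R2) = 0.671 and R1‖R2 ≤ 93.9 Ω will meet the spec.)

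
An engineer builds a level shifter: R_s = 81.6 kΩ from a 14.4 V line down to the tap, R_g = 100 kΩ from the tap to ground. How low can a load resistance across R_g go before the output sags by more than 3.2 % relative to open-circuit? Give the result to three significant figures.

R_L(min) ≈ 1.36 MΩ

Output resistance R_th = R_s‖R_g = (81.6 × 100)/181.6 = 44.93 kΩ.
The fractional drop is R_th/(R_th + R_L); requiring this ≤ 0.0320 gives R_L ≥ R_th(1/0.0320 − 1) = 44.93 × 30.25 = 1.36 MΩ.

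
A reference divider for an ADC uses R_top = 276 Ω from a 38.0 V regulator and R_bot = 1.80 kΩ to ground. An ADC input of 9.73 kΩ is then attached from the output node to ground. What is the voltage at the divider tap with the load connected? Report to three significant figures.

The load sits in parallel with R_bot: R_bot‖R_L = (1800 × 9730) / (1800 + 9730) = 1519 Ω.
V_out = 38.0 × 1519 / (276 + 1519) = 38.0 × 1519/1795 = 32.2 V.
(Unloaded it would have been 32.9 V.)

V_out ≈ 32.2 V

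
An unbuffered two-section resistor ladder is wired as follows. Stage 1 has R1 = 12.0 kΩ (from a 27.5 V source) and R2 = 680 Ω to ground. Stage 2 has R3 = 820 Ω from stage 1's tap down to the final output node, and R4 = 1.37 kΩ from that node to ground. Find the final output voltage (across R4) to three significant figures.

V_out ≈ 0.713 V

Stage 2 presents R3+R4 = 2190 Ω as a load on stage 1's tap.
Stage 1's lower leg becomes R2‖(R3+R4) = 518.9 Ω, so V_mid = 27.5 × 518.9/12520 = 1.140 V.
Stage 2 is itself unloaded: V_out = V_mid × R4/(R3+R4) = 1.140 × 1370/2190 = 0.713 V.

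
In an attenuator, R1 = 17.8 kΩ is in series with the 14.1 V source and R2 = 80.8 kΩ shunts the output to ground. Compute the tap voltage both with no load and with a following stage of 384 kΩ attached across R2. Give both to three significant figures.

Unloaded: 11.6 V; loaded: 11.1 V

Open-circuit: V = 14.1 × 80.8/(17.8 + 80.8) = 11.6 V.
With the load, R2 becomes R2‖R_L = 66.75 kΩ, so V = 14.1 × 66.75/84.55 = 11.1 V.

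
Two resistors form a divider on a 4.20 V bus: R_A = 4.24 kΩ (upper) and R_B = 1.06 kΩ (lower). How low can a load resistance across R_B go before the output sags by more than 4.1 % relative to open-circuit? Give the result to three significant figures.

R_L(min) ≈ 19.8 kΩ

Output resistance R_th = R_A‖R_B = (4240 × 1060)/5300 = 848.0 Ω.
The fractional drop is R_th/(R_th + R_L); requiring this ≤ 0.0410 gives R_L ≥ R_th(1/0.0410 − 1) = 848.0 × 23.39 = 19.8 kΩ.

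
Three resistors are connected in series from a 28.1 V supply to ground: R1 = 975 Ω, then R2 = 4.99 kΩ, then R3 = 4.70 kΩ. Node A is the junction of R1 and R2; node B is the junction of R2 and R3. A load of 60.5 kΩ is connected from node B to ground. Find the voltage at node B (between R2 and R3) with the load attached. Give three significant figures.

V ≈ 11.9 V

At node B, R3 is in parallel with the load: R3‖R_L = 4361 Ω.
Below node A the resistance is R2 + (R3‖R_L) = 9351 Ω, so V_A = 28.1 × 9351/10330 = 25.45 V.
Then V_B = V_A × (R3‖R_L)/(R2 + R3‖R_L) = 25.45 × 4361/9351 = 11.9 V.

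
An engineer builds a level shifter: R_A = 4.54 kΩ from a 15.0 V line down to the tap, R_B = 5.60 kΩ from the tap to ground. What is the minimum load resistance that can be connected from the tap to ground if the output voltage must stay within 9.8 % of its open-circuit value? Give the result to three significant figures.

Output resistance R_th = R_A‖R_B = (4.54 × 5.60)/10.14 = 2.507 kΩ.
The fractional drop is R_th/(R_th + R_L); requiring this ≤ 0.0980 gives R_L ≥ R_th(1/0.0980 − 1) = 2.507 × 9.204 = 23.1 kΩ.

R_L(min) ≈ 23.1 kΩ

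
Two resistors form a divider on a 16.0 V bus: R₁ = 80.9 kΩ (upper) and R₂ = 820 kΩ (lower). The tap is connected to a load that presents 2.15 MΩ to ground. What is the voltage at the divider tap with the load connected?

V_out ≈ 14.1 V

The load sits in parallel with R₂: R₂‖R_L = (820 × 2150) / (820 + 2150) = 593.6 kΩ.
V_out = 16.0 × 593.6 / (80.9 + 593.6) = 16.0 × 593.6/674.5 = 14.1 V.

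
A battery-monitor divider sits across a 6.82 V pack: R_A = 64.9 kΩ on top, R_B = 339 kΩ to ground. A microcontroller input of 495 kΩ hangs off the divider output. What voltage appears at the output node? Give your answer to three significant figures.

The load sits in parallel with R_B: R_B‖R_L = (339 × 495) / (339 + 495) = 201.2 kΩ.
V_out = 6.82 × 201.2 / (64.9 + 201.2) = 6.82 × 201.2/266.1 = 5.16 V.

V_out ≈ 5.16 V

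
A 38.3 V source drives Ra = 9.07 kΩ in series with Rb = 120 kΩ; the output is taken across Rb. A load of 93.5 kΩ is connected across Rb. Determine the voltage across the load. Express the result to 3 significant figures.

The load sits in parallel with Rb: Rb‖R_L = (120 × 93.5) / (120 + 93.5) = 52.55 kΩ.
V_out = 38.3 × 52.55 / (9.07 + 52.55) = 38.3 × 52.55/61.62 = 32.7 V.
(Unloaded it would have been 35.6 V.)

V_out ≈ 32.7 V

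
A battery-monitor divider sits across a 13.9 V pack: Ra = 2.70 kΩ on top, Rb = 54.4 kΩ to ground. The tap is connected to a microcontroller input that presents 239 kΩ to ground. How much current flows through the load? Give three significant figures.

Rb‖R_L = 44.31 kΩ; V_out = 13.9 × 44.31/47.01 = 13.10 V.
I_L = V_out / R_L = 13.10 / 239 kΩ = 0.0548 mA.

I_L ≈ 0.0548 mA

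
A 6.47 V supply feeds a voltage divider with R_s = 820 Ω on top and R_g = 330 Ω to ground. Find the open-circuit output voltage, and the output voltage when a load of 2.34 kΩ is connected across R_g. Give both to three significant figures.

Open-circuit: V = 6.47 × 330/(820 + 330) = 1.86 V.
With the load, R_g becomes R_g‖R_L = 289.2 Ω, so V = 6.47 × 289.2/1109 = 1.69 V.

Unloaded: 1.86 V; loaded: 1.69 V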